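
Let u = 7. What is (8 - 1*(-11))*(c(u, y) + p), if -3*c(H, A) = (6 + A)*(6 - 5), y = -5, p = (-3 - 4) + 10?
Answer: 152/3 ≈ 50.667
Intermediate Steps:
p = 3 (p = -7 + 10 = 3)
c(H, A) = -2 - A/3 (c(H, A) = -(6 + A)*(6 - 5)/3 = -(6 + A)/3 = -2 - A/3)
(8 - 1*(-11))*(c(u, y) + p) = (8 - 1*(-11))*((-2 - 1/3*(-5)) + 3) = (8 + 11)*((-2 + 5/3) + 3) = 19*(-1/3 + 3) = 19*(8/3) = 152/3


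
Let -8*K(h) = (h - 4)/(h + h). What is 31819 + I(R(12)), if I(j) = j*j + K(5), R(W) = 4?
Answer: 2546799/80 ≈ 31835.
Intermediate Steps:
K(h) = -(-4 + h)/(16*h) (K(h) = -(h - 4)/(8*(h + h)) = -(-4 + h)/(8*(2*h)) = -(-4 + h)*1/(2*h)/8 = -(-4 + h)/(16*h))
I(j) = -1/80 + j² (I(j) = j*j + (1/16)*(4 - 1*5)/5 = j² + (1/16)*(⅕)*(4 - 5) = j² + (1/16)*(⅕)*(-1) = j² - 1/80 = -1/80 + j²)
31819 + I(R(12)) = 31819 + (-1/80 + 4²) = 31819 + (-1/80 + 16) = 31819 + 1279/80 = 2546799/80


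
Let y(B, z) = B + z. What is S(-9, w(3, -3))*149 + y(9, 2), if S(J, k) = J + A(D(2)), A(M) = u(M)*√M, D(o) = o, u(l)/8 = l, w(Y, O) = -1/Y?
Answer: -1330 + 2384*√2 ≈ 2041.5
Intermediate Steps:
u(l) = 8*l
A(M) = 8*M^(3/2) (A(M) = (8*M)*√M = 8*M^(3/2))
S(J, k) = J + 16*√2 (S(J, k) = J + 8*2^(3/2) = J + 8*(2*√2) = J + 16*√2)
S(-9, w(3, -3))*149 + y(9, 2) = (-9 + 16*√2)*149 + (9 + 2) = (-1341 + 2384*√2) + 11 = -1330 + 2384*√2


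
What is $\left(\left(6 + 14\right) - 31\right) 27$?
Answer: $-297$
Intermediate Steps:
$\left(\left(6 + 14\right) - 31\right) 27 = \left(20 - 31\right) 27 = \left(-11\right) 27 = -297$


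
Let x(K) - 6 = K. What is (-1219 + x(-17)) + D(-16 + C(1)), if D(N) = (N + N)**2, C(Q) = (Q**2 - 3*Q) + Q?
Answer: -74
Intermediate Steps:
x(K) = 6 + K
C(Q) = Q**2 - 2*Q
D(N) = 4*N**2 (D(N) = (2*N)**2 = 4*N**2)
(-1219 + x(-17)) + D(-16 + C(1)) = (-1219 + (6 - 17)) + 4*(-16 + 1*(-2 + 1))**2 = (-1219 - 11) + 4*(-16 + 1*(-1))**2 = -1230 + 4*(-16 - 1)**2 = -1230 + 4*(-17)**2 = -1230 + 4*289 = -1230 + 1156 = -74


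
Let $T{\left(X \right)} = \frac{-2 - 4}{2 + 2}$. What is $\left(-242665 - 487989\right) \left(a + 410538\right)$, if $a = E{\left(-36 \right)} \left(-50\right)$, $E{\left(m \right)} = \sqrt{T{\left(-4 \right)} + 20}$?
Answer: $-299961231852 + 18266350 \sqrt{74} \approx -2.998 \cdot 10^{11}$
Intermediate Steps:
$T{\left(X \right)} = - \frac{3}{2}$ ($T{\left(X \right)} = - \frac{6}{4} = \left(-6\right) \frac{1}{4} = - \frac{3}{2}$)
$E{\left(m \right)} = \frac{\sqrt{74}}{2}$ ($E{\left(m \right)} = \sqrt{- \frac{3}{2} + 20} = \sqrt{\frac{37}{2}} = \frac{\sqrt{74}}{2}$)
$a = - 25 \sqrt{74}$ ($a = \frac{\sqrt{74}}{2} \left(-50\right) = - 25 \sqrt{74} \approx -215.06$)
$\left(-242665 - 487989\right) \left(a + 410538\right) = \left(-242665 - 487989\right) \left(- 25 \sqrt{74} + 410538\right) = - 730654 \left(410538 - 25 \sqrt{74}\right) = -299961231852 + 18266350 \sqrt{74}$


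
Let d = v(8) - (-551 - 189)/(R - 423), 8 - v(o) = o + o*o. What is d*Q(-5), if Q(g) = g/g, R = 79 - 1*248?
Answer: -261/4 ≈ -65.250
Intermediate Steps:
R = -169 (R = 79 - 248 = -169)
v(o) = 8 - o - o**2 (v(o) = 8 - (o + o*o) = 8 - (o + o**2) = 8 + (-o - o**2) = 8 - o - o**2)
Q(g) = 1
d = -261/4 (d = (8 - 1*8 - 1*8**2) - (-551 - 189)/(-169 - 423) = (8 - 8 - 1*64) - (-740)/(-592) = (8 - 8 - 64) - (-740)*(-1)/592 = -64 - 1*5/4 = -64 - 5/4 = -261/4 ≈ -65.250)
d*Q(-5) = -261/4*1 = -261/4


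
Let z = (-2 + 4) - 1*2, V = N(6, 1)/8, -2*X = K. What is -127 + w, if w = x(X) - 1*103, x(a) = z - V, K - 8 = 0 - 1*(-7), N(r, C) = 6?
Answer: -923/4 ≈ -230.75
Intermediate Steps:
K = 15 (K = 8 + (0 - 1*(-7)) = 8 + (0 + 7) = 8 + 7 = 15)
X = -15/2 (X = -1/2*15 = -15/2 ≈ -7.5000)
V = 3/4 (V = 6/8 = 6*(1/8) = 3/4 ≈ 0.75000)
z = 0 (z = 2 - 2 = 0)
x(a) = -3/4 (x(a) = 0 - 1*3/4 = 0 - 3/4 = -3/4)
w = -415/4 (w = -3/4 - 1*103 = -3/4 - 103 = -415/4 ≈ -103.75)
-127 + w = -127 - 415/4 = -923/4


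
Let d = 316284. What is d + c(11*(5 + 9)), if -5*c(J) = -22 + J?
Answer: 1581288/5 ≈ 3.1626e+5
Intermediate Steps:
c(J) = 22/5 - J/5 (c(J) = -(-22 + J)/5 = 22/5 - J/5)
d + c(11*(5 + 9)) = 316284 + (22/5 - 11*(5 + 9)/5) = 316284 + (22/5 - 11*14/5) = 316284 + (22/5 - ⅕*154) = 316284 + (22/5 - 154/5) = 316284 - 132/5 = 1581288/5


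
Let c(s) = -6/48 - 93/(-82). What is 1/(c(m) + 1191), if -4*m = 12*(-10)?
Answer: 328/390979 ≈ 0.00083892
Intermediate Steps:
m = 30 (m = -3*(-10) = -1/4*(-120) = 30)
c(s) = 331/328 (c(s) = -6*1/48 - 93*(-1/82) = -1/8 + 93/82 = 331/328)
1/(c(m) + 1191) = 1/(331/328 + 1191) = 1/(390979/328) = 328/390979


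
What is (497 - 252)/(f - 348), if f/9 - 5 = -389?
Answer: -245/3804 ≈ -0.064406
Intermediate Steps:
f = -3456 (f = 45 + 9*(-389) = 45 - 3501 = -3456)
(497 - 252)/(f - 348) = (497 - 252)/(-3456 - 348) = 245/(-3804) = 245*(-1/3804) = -245/3804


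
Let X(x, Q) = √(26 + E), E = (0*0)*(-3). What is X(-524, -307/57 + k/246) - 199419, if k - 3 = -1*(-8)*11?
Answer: -199419 + √26 ≈ -1.9941e+5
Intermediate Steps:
k = 91 (k = 3 - 1*(-8)*11 = 3 + 8*11 = 3 + 88 = 91)
E = 0 (E = 0*(-3) = 0)
X(x, Q) = √26 (X(x, Q) = √(26 + 0) = √26)
X(-524, -307/57 + k/246) - 199419 = √26 - 199419 = -199419 + √26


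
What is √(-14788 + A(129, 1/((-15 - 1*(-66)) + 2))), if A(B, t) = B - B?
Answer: 2*I*√3697 ≈ 121.61*I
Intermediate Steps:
A(B, t) = 0
√(-14788 + A(129, 1/((-15 - 1*(-66)) + 2))) = √(-14788 + 0) = √(-14788) = 2*I*√3697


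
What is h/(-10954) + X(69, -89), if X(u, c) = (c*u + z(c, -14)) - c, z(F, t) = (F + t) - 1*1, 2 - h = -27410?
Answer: -33730118/5477 ≈ -6158.5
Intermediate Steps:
h = 27412 (h = 2 - 1*(-27410) = 2 + 27410 = 27412)
z(F, t) = -1 + F + t (z(F, t) = (F + t) - 1 = -1 + F + t)
X(u, c) = -15 + c*u (X(u, c) = (c*u + (-1 + c - 14)) - c = (c*u + (-15 + c)) - c = (-15 + c + c*u) - c = -15 + c*u)
h/(-10954) + X(69, -89) = 27412/(-10954) + (-15 - 89*69) = 27412*(-1/10954) + (-15 - 6141) = -13706/5477 - 6156 = -33730118/5477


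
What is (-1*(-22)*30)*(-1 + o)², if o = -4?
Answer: 16500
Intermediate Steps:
(-1*(-22)*30)*(-1 + o)² = (-1*(-22)*30)*(-1 - 4)² = (22*30)*(-5)² = 660*25 = 16500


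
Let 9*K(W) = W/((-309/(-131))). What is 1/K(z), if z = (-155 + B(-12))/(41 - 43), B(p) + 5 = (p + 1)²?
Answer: 1854/1703 ≈ 1.0887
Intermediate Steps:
B(p) = -5 + (1 + p)² (B(p) = -5 + (p + 1)² = -5 + (1 + p)²)
z = 39/2 (z = (-155 + (-5 + (1 - 12)²))/(41 - 43) = (-155 + (-5 + (-11)²))/(-2) = (-155 + (-5 + 121))*(-½) = (-155 + 116)*(-½) = -39*(-½) = 39/2 ≈ 19.500)
K(W) = 131*W/2781 (K(W) = (W/((-309/(-131))))/9 = (W/((-309*(-1/131))))/9 = (W/(309/131))/9 = (W*(131/309))/9 = (131*W/309)/9 = 131*W/2781)
1/K(z) = 1/((131/2781)*(39/2)) = 1/(1703/1854) = 1854/1703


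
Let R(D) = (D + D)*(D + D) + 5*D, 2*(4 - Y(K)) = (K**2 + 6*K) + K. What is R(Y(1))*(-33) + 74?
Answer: 74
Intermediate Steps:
Y(K) = 4 - 7*K/2 - K**2/2 (Y(K) = 4 - ((K**2 + 6*K) + K)/2 = 4 - (K**2 + 7*K)/2 = 4 + (-7*K/2 - K**2/2) = 4 - 7*K/2 - K**2/2)
R(D) = 4*D**2 + 5*D (R(D) = (2*D)*(2*D) + 5*D = 4*D**2 + 5*D)
R(Y(1))*(-33) + 74 = ((4 - 7/2*1 - 1/2*1**2)*(5 + 4*(4 - 7/2*1 - 1/2*1**2)))*(-33) + 74 = ((4 - 7/2 - 1/2*1)*(5 + 4*(4 - 7/2 - 1/2*1)))*(-33) + 74 = ((4 - 7/2 - 1/2)*(5 + 4*(4 - 7/2 - 1/2)))*(-33) + 74 = (0*(5 + 4*0))*(-33) + 74 = (0*(5 + 0))*(-33) + 74 = (0*5)*(-33) + 74 = 0*(-33) + 74 = 0 + 74 = 74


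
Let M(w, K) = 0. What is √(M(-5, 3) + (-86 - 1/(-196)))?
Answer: I*√16855/14 ≈ 9.2733*I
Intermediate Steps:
√(M(-5, 3) + (-86 - 1/(-196))) = √(0 + (-86 - 1/(-196))) = √(0 + (-86 - 1*(-1/196))) = √(0 + (-86 + 1/196)) = √(0 - 16855/196) = √(-16855/196) = I*√16855/14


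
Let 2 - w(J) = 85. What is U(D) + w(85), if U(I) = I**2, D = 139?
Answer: 19238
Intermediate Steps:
w(J) = -83 (w(J) = 2 - 1*85 = 2 - 85 = -83)
U(D) + w(85) = 139**2 - 83 = 19321 - 83 = 19238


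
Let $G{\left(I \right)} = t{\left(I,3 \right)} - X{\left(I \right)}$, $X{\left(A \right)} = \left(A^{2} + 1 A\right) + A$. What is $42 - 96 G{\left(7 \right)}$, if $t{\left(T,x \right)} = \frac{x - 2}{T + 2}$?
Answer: $\frac{18238}{3} \approx 6079.3$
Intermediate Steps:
$X{\left(A \right)} = A^{2} + 2 A$ ($X{\left(A \right)} = \left(A^{2} + A\right) + A = \left(A + A^{2}\right) + A = A^{2} + 2 A$)
$t{\left(T,x \right)} = \frac{-2 + x}{2 + T}$
$G{\left(I \right)} = \frac{1}{2 + I} - I \left(2 + I\right)$ ($G{\left(I \right)} = \frac{-2 + 3}{2 + I} - I \left(2 + I\right) = \frac{1}{2 + I} 1 - I \left(2 + I\right) = \frac{1}{2 + I} - I \left(2 + I\right)$)
$42 - 96 G{\left(7 \right)} = 42 - 96 \frac{1 - 7 \left(2 + 7\right)^{2}}{2 + 7} = 42 - 96 \frac{1 - 7 \cdot 9^{2}}{9} = 42 - 96 \frac{1 - 7 \cdot 81}{9} = 42 - 96 \frac{1 - 567}{9} = 42 - 96 \cdot \frac{1}{9} \left(-566\right) = 42 - - \frac{18112}{3} = 42 + \frac{18112}{3} = \frac{18238}{3}$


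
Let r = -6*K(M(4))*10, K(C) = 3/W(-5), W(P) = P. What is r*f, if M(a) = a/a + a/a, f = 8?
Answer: 288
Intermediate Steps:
M(a) = 2 (M(a) = 1 + 1 = 2)
K(C) = -3/5 (K(C) = 3/(-5) = 3*(-1/5) = -3/5)
r = 36 (r = -6*(-3/5)*10 = (18/5)*10 = 36)
r*f = 36*8 = 288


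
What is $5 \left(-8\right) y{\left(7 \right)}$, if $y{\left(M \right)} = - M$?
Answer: $280$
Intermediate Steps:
$5 \left(-8\right) y{\left(7 \right)} = 5 \left(-8\right) \left(\left(-1\right) 7\right) = \left(-40\right) \left(-7\right) = 280$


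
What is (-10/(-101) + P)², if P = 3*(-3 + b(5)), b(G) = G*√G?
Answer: 12284326/10201 - 26970*√5/101 ≈ 607.13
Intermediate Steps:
b(G) = G^(3/2)
P = -9 + 15*√5 (P = 3*(-3 + 5^(3/2)) = 3*(-3 + 5*√5) = -9 + 15*√5 ≈ 24.541)
(-10/(-101) + P)² = (-10/(-101) + (-9 + 15*√5))² = (-10*(-1/101) + (-9 + 15*√5))² = (10/101 + (-9 + 15*√5))² = (-899/101 + 15*√5)²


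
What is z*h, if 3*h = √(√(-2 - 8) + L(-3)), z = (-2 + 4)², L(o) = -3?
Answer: 4*√(-3 + I*√10)/3 ≈ 1.0991 + 2.5576*I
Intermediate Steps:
z = 4 (z = 2² = 4)
h = √(-3 + I*√10)/3 (h = √(√(-2 - 8) - 3)/3 = √(√(-10) - 3)/3 = √(I*√10 - 3)/3 = √(-3 + I*√10)/3 ≈ 0.27476 + 0.6394*I)
z*h = 4*(√(-3 + I*√10)/3) = 4*√(-3 + I*√10)/3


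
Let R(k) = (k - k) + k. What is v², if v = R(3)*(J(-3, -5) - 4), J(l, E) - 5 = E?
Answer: 144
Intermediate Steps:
J(l, E) = 5 + E
R(k) = k (R(k) = 0 + k = k)
v = -12 (v = 3*((5 - 5) - 4) = 3*(0 - 4) = 3*(-4) = -12)
v² = (-12)² = 144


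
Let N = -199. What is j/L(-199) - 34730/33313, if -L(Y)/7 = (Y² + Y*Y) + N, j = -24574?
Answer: -375260932/375975277 ≈ -0.99810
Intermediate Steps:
L(Y) = 1393 - 14*Y² (L(Y) = -7*((Y² + Y*Y) - 199) = -7*((Y² + Y²) - 199) = -7*(2*Y² - 199) = -7*(-199 + 2*Y²) = 1393 - 14*Y²)
j/L(-199) - 34730/33313 = -24574/(1393 - 14*(-199)²) - 34730/33313 = -24574/(1393 - 14*39601) - 34730*1/33313 = -24574/(1393 - 554414) - 34730/33313 = -24574/(-553021) - 34730/33313 = -24574*(-1/553021) - 34730/33313 = 24574/553021 - 34730/33313 = -375260932/375975277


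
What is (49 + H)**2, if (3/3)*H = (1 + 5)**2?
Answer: 7225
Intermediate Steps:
H = 36 (H = (1 + 5)**2 = 6**2 = 36)
(49 + H)**2 = (49 + 36)**2 = 85**2 = 7225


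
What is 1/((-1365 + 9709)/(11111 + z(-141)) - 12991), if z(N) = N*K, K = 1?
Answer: -5485/71251463 ≈ -7.6981e-5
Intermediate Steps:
z(N) = N (z(N) = N*1 = N)
1/((-1365 + 9709)/(11111 + z(-141)) - 12991) = 1/((-1365 + 9709)/(11111 - 141) - 12991) = 1/(8344/10970 - 12991) = 1/(8344*(1/10970) - 12991) = 1/(4172/5485 - 12991) = 1/(-71251463/5485) = -5485/71251463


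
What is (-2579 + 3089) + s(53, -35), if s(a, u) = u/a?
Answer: 26995/53 ≈ 509.34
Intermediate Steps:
(-2579 + 3089) + s(53, -35) = (-2579 + 3089) - 35/53 = 510 - 35*1/53 = 510 - 35/53 = 26995/53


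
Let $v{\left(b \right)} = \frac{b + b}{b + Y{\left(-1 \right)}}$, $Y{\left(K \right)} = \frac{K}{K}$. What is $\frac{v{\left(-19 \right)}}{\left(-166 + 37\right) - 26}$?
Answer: $- \frac{19}{1395} \approx -0.01362$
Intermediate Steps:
$Y{\left(K \right)} = 1$
$v{\left(b \right)} = \frac{2 b}{1 + b}$ ($v{\left(b \right)} = \frac{b + b}{b + 1} = \frac{2 b}{1 + b}$)
$\frac{v{\left(-19 \right)}}{\left(-166 + 37\right) - 26} = \frac{2 \left(-19\right) \frac{1}{1 - 19}}{\left(-166 + 37\right) - 26} = \frac{2 \left(-19\right) \frac{1}{-18}}{-129 - 26} = \frac{2 \left(-19\right) \left(- \frac{1}{18}\right)}{-155} = \frac{19}{9} \left(- \frac{1}{155}\right) = - \frac{19}{1395}$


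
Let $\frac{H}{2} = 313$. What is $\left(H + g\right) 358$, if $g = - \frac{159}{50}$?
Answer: $\frac{5574239}{25} \approx 2.2297 \cdot 10^{5}$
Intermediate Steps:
$H = 626$ ($H = 2 \cdot 313 = 626$)
$g = - \frac{159}{50}$ ($g = \left(-159\right) \frac{1}{50} = - \frac{159}{50} \approx -3.18$)
$\left(H + g\right) 358 = \left(626 - \frac{159}{50}\right) 358 = \frac{31141}{50} \cdot 358 = \frac{5574239}{25}$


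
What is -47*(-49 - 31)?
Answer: 3760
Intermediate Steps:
-47*(-49 - 31) = -47*(-80) = 3760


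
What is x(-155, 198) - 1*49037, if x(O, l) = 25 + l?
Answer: -48814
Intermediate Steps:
x(-155, 198) - 1*49037 = (25 + 198) - 1*49037 = 223 - 49037 = -48814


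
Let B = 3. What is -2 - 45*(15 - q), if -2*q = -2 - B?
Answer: -1129/2 ≈ -564.50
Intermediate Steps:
q = 5/2 (q = -(-2 - 1*3)/2 = -(-2 - 3)/2 = -1/2*(-5) = 5/2 ≈ 2.5000)
-2 - 45*(15 - q) = -2 - 45*(15 - 1*5/2) = -2 - 45*(15 - 5/2) = -2 - 45*25/2 = -2 - 1125/2 = -1129/2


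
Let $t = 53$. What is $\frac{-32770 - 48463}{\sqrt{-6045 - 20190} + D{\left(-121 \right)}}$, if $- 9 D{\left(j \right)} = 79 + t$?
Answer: $\frac{974796}{21641} + \frac{2193291 i \sqrt{2915}}{238051} \approx 45.044 + 497.45 i$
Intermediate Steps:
$D{\left(j \right)} = - \frac{44}{3}$ ($D{\left(j \right)} = - \frac{79 + 53}{9} = \left(- \frac{1}{9}\right) 132 = - \frac{44}{3}$)
$\frac{-32770 - 48463}{\sqrt{-6045 - 20190} + D{\left(-121 \right)}} = \frac{-32770 - 48463}{\sqrt{-6045 - 20190} - \frac{44}{3}} = - \frac{81233}{\sqrt{-26235} - \frac{44}{3}} = - \frac{81233}{3 i \sqrt{2915} - \frac{44}{3}} = - \frac{81233}{- \frac{44}{3} + 3 i \sqrt{2915}}$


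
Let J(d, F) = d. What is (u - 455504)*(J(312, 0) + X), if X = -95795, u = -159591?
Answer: 58731115885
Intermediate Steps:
(u - 455504)*(J(312, 0) + X) = (-159591 - 455504)*(312 - 95795) = -615095*(-95483) = 58731115885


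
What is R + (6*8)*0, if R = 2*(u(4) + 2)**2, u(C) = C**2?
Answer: 648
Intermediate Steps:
R = 648 (R = 2*(4**2 + 2)**2 = 2*(16 + 2)**2 = 2*18**2 = 2*324 = 648)
R + (6*8)*0 = 648 + (6*8)*0 = 648 + 48*0 = 648 + 0 = 648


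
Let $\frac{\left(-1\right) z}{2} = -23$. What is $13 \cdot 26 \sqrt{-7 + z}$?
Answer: $338 \sqrt{39} \approx 2110.8$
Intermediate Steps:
$z = 46$ ($z = \left(-2\right) \left(-23\right) = 46$)
$13 \cdot 26 \sqrt{-7 + z} = 13 \cdot 26 \sqrt{-7 + 46} = 338 \sqrt{39}$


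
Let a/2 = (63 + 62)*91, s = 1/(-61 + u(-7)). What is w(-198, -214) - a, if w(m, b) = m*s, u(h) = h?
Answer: -773401/34 ≈ -22747.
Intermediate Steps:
s = -1/68 (s = 1/(-61 - 7) = 1/(-68) = -1/68 ≈ -0.014706)
a = 22750 (a = 2*((63 + 62)*91) = 2*(125*91) = 2*11375 = 22750)
w(m, b) = -m/68 (w(m, b) = m*(-1/68) = -m/68)
w(-198, -214) - a = -1/68*(-198) - 1*22750 = 99/34 - 22750 = -773401/34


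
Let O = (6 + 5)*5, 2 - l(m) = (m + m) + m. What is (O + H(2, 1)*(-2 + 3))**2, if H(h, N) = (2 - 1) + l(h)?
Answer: 2704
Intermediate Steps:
l(m) = 2 - 3*m (l(m) = 2 - ((m + m) + m) = 2 - (2*m + m) = 2 - 3*m)
H(h, N) = 3 - 3*h (H(h, N) = (2 - 1) + (2 - 3*h) = 1 + (2 - 3*h) = 3 - 3*h)
O = 55 (O = 11*5 = 55)
(O + H(2, 1)*(-2 + 3))**2 = (55 + (3 - 3*2)*(-2 + 3))**2 = (55 + (3 - 6)*1)**2 = (55 - 3*1)**2 = (55 - 3)**2 = 52**2 = 2704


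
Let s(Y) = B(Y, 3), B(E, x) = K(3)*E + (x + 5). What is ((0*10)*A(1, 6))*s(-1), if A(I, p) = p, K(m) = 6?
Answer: 0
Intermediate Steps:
B(E, x) = 5 + x + 6*E (B(E, x) = 6*E + (x + 5) = 6*E + (5 + x) = 5 + x + 6*E)
s(Y) = 8 + 6*Y (s(Y) = 5 + 3 + 6*Y = 8 + 6*Y)
((0*10)*A(1, 6))*s(-1) = ((0*10)*6)*(8 + 6*(-1)) = (0*6)*(8 - 6) = 0*2 = 0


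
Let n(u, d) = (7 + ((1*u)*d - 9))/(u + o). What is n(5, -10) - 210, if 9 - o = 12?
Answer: -236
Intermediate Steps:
o = -3 (o = 9 - 1*12 = 9 - 12 = -3)
n(u, d) = (-2 + d*u)/(-3 + u) (n(u, d) = (7 + ((1*u)*d - 9))/(u - 3) = (7 + (u*d - 9))/(-3 + u) = (7 + (d*u - 9))/(-3 + u) = (7 + (-9 + d*u))/(-3 + u) = (-2 + d*u)/(-3 + u))
n(5, -10) - 210 = (-2 - 10*5)/(-3 + 5) - 210 = (-2 - 50)/2 - 210 = (½)*(-52) - 210 = -26 - 210 = -236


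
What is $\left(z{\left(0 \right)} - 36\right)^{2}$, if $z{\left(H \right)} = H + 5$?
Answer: $961$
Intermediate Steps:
$z{\left(H \right)} = 5 + H$
$\left(z{\left(0 \right)} - 36\right)^{2} = \left(\left(5 + 0\right) - 36\right)^{2} = \left(5 - 36\right)^{2} = \left(-31\right)^{2} = 961$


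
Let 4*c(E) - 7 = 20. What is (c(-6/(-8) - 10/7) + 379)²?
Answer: 2380849/16 ≈ 1.4880e+5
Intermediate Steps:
c(E) = 27/4 (c(E) = 7/4 + (¼)*20 = 7/4 + 5 = 27/4)
(c(-6/(-8) - 10/7) + 379)² = (27/4 + 379)² = (1543/4)² = 2380849/16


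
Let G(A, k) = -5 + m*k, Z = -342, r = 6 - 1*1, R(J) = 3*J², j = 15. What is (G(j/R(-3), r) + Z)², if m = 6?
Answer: 100489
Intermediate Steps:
r = 5 (r = 6 - 1 = 5)
G(A, k) = -5 + 6*k
(G(j/R(-3), r) + Z)² = ((-5 + 6*5) - 342)² = ((-5 + 30) - 342)² = (25 - 342)² = (-317)² = 100489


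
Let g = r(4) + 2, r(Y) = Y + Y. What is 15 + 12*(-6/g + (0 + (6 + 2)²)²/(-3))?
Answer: -81881/5 ≈ -16376.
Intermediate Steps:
r(Y) = 2*Y
g = 10 (g = 2*4 + 2 = 8 + 2 = 10)
15 + 12*(-6/g + (0 + (6 + 2)²)²/(-3)) = 15 + 12*(-6/10 + (0 + (6 + 2)²)²/(-3)) = 15 + 12*(-6*⅒ + (0 + 8²)²*(-⅓)) = 15 + 12*(-⅗ + (0 + 64)²*(-⅓)) = 15 + 12*(-⅗ + 64²*(-⅓)) = 15 + 12*(-⅗ + 4096*(-⅓)) = 15 + 12*(-⅗ - 4096/3) = 15 + 12*(-20489/15) = 15 - 81956/5 = -81881/5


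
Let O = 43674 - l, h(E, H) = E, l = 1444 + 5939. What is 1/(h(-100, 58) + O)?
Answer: 1/36191 ≈ 2.7631e-5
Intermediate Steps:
l = 7383
O = 36291 (O = 43674 - 1*7383 = 43674 - 7383 = 36291)
1/(h(-100, 58) + O) = 1/(-100 + 36291) = 1/36191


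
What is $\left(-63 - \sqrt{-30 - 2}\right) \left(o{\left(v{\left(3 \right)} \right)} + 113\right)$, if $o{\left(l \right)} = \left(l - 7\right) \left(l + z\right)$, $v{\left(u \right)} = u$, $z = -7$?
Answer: $-8127 - 516 i \sqrt{2} \approx -8127.0 - 729.73 i$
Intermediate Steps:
$o{\left(l \right)} = \left(-7 + l\right)^{2}$ ($o{\left(l \right)} = \left(l - 7\right) \left(l - 7\right) = \left(-7 + l\right) \left(-7 + l\right) = \left(-7 + l\right)^{2}$)
$\left(-63 - \sqrt{-30 - 2}\right) \left(o{\left(v{\left(3 \right)} \right)} + 113\right) = \left(-63 - \sqrt{-30 - 2}\right) \left(\left(49 + 3^{2} - 42\right) + 113\right) = \left(-63 - \sqrt{-32}\right) \left(\left(49 + 9 - 42\right) + 113\right) = \left(-63 - 4 i \sqrt{2}\right) \left(16 + 113\right) = \left(-63 - 4 i \sqrt{2}\right) 129 = -8127 - 516 i \sqrt{2}$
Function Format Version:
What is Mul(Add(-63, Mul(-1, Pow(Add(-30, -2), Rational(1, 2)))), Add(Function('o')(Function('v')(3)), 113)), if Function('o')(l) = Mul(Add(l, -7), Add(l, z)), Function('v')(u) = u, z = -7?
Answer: Add(-8127, Mul(-516, I, Pow(2, Rational(1, 2)))) ≈ Add(-8127.0, Mul(-729.73, I))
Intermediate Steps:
Function('o')(l) = Pow(Add(-7, l), 2) (Function('o')(l) = Mul(Add(l, -7), Add(l, -7)) = Mul(Add(-7, l), Add(-7, l)) = Pow(Add(-7, l), 2))
Mul(Add(-63, Mul(-1, Pow(Add(-30, -2), Rational(1, 2)))), Add(Function('o')(Function('v')(3)), 113)) = Mul(Add(-63, Mul(-1, Pow(Add(-30, -2), Rational(1, 2)))), Add(Add(49, Pow(3, 2), Mul(-14, 3)), 113)) = Mul(Add(-63, Mul(-1, Pow(-32, Rational(1, 2)))), Add(Add(49, 9, -42), 113)) = Mul(Add(-63, Mul(-1, Mul(4, I, Pow(2, Rational(1, 2))))), Add(16, 113)) = Mul(Add(-63, Mul(-4, I, Pow(2, Rational(1, 2)))), 129) = Add(-8127, Mul(-516, I, Pow(2, Rational(1, 2))))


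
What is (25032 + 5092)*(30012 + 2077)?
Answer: 966649036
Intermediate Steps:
(25032 + 5092)*(30012 + 2077) = 30124*32089 = 966649036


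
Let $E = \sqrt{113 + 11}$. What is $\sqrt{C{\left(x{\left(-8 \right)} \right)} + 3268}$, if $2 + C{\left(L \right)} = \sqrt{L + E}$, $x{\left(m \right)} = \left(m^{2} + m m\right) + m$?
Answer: $\sqrt{3266 + \sqrt{2} \sqrt{60 + \sqrt{31}}} \approx 57.249$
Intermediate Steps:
$x{\left(m \right)} = m + 2 m^{2}$ ($x{\left(m \right)} = \left(m^{2} + m^{2}\right) + m = 2 m^{2} + m = m + 2 m^{2}$)
$E = 2 \sqrt{31}$ ($E = \sqrt{124} = 2 \sqrt{31} \approx 11.136$)
$C{\left(L \right)} = -2 + \sqrt{L + 2 \sqrt{31}}$
$\sqrt{C{\left(x{\left(-8 \right)} \right)} + 3268} = \sqrt{\left(-2 + \sqrt{- 8 \left(1 + 2 \left(-8\right)\right) + 2 \sqrt{31}}\right) + 3268} = \sqrt{\left(-2 + \sqrt{- 8 \left(1 - 16\right) + 2 \sqrt{31}}\right) + 3268} = \sqrt{\left(-2 + \sqrt{\left(-8\right) \left(-15\right) + 2 \sqrt{31}}\right) + 3268} = \sqrt{\left(-2 + \sqrt{120 + 2 \sqrt{31}}\right) + 3268} = \sqrt{3266 + \sqrt{120 + 2 \sqrt{31}}}$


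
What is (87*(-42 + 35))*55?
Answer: -33495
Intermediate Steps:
(87*(-42 + 35))*55 = (87*(-7))*55 = -609*55 = -33495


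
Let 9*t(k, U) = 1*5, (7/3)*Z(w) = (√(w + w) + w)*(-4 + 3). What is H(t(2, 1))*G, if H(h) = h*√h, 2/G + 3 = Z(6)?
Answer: -910*√5/12717 + 140*√15/12717 ≈ -0.11737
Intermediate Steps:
Z(w) = -3*w/7 - 3*√2*√w/7 (Z(w) = 3*((√(w + w) + w)*(-4 + 3))/7 = 3*((√(2*w) + w)*(-1))/7 = 3*((√2*√w + w)*(-1))/7 = 3*((w + √2*√w)*(-1))/7 = 3*(-w - √2*√w)/7 = -3*w/7 - 3*√2*√w/7)
G = 2/(-39/7 - 6*√3/7) (G = 2/(-3 + (-3/7*6 - 3*√2*√6/7)) = 2/(-3 + (-18/7 - 6*√3/7)) = 2/(-39/7 - 6*√3/7) ≈ -0.28344)
t(k, U) = 5/9 (t(k, U) = (1*5)/9 = (⅑)*5 = 5/9)
H(h) = h^(3/2)
H(t(2, 1))*G = (5/9)^(3/2)*(-182/471 + 28*√3/471) = (5*√5/27)*(-182/471 + 28*√3/471) = 5*√5*(-182/471 + 28*√3/471)/27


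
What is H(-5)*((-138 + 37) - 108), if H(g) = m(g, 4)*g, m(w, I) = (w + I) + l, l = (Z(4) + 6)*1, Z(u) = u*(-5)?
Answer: -15675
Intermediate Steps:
Z(u) = -5*u
l = -14 (l = (-5*4 + 6)*1 = (-20 + 6)*1 = -14*1 = -14)
m(w, I) = -14 + I + w (m(w, I) = (w + I) - 14 = (I + w) - 14 = -14 + I + w)
H(g) = g*(-10 + g) (H(g) = (-14 + 4 + g)*g = (-10 + g)*g = g*(-10 + g))
H(-5)*((-138 + 37) - 108) = (-5*(-10 - 5))*((-138 + 37) - 108) = (-5*(-15))*(-101 - 108) = 75*(-209) = -15675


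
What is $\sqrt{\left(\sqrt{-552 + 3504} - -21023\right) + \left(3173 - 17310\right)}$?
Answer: $\sqrt{6886 + 6 \sqrt{82}} \approx 83.309$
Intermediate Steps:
$\sqrt{\left(\sqrt{-552 + 3504} - -21023\right) + \left(3173 - 17310\right)} = \sqrt{\left(\sqrt{2952} + 21023\right) + \left(3173 - 17310\right)} = \sqrt{\left(6 \sqrt{82} + 21023\right) - 14137} = \sqrt{\left(21023 + 6 \sqrt{82}\right) - 14137} = \sqrt{6886 + 6 \sqrt{82}}$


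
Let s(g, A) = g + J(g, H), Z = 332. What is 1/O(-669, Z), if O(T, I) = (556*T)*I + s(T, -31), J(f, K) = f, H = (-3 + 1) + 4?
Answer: -1/123493386 ≈ -8.0976e-9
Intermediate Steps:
H = 2 (H = -2 + 4 = 2)
s(g, A) = 2*g (s(g, A) = g + g = 2*g)
O(T, I) = 2*T + 556*I*T (O(T, I) = (556*T)*I + 2*T = 556*I*T + 2*T = 2*T + 556*I*T)
1/O(-669, Z) = 1/(2*(-669)*(1 + 278*332)) = 1/(2*(-669)*(1 + 92296)) = 1/(2*(-669)*92297) = 1/(-123493386) = -1/123493386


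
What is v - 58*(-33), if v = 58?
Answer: 1972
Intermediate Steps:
v - 58*(-33) = 58 - 58*(-33) = 58 + 1914 = 1972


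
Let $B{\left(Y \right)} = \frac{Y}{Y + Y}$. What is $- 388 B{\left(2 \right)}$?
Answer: $-194$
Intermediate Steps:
$B{\left(Y \right)} = \frac{1}{2}$ ($B{\left(Y \right)} = \frac{Y}{2 Y} = Y \frac{1}{2 Y} = \frac{1}{2}$)
$- 388 B{\left(2 \right)} = \left(-388\right) \frac{1}{2} = -194$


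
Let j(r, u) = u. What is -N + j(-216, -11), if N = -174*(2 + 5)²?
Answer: 8515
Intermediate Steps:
N = -8526 (N = -174*7² = -174*49 = -8526)
-N + j(-216, -11) = -1*(-8526) - 11 = 8526 - 11 = 8515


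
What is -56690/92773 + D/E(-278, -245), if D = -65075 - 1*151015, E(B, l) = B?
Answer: 10015778875/12895447 ≈ 776.69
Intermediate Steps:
D = -216090 (D = -65075 - 151015 = -216090)
-56690/92773 + D/E(-278, -245) = -56690/92773 - 216090/(-278) = -56690*1/92773 - 216090*(-1/278) = -56690/92773 + 108045/139 = 10015778875/12895447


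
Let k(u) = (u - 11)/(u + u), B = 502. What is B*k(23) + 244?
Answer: 8624/23 ≈ 374.96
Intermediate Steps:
k(u) = (-11 + u)/(2*u) (k(u) = (-11 + u)/((2*u)) = (-11 + u)*(1/(2*u)) = (-11 + u)/(2*u))
B*k(23) + 244 = 502*((½)*(-11 + 23)/23) + 244 = 502*((½)*(1/23)*12) + 244 = 502*(6/23) + 244 = 3012/23 + 244 = 8624/23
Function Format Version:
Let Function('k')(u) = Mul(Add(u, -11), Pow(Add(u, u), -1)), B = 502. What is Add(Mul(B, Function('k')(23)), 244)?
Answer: Rational(8624, 23) ≈ 374.96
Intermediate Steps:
Function('k')(u) = Mul(Rational(1, 2), Pow(u, -1), Add(-11, u)) (Function('k')(u) = Mul(Add(-11, u), Pow(Mul(2, u), -1)) = Mul(Add(-11, u), Mul(Rational(1, 2), Pow(u, -1))) = Mul(Rational(1, 2), Pow(u, -1), Add(-11, u)))
Add(Mul(B, Function('k')(23)), 244) = Add(Mul(502, Mul(Rational(1, 2), Pow(23, -1), Add(-11, 23))), 244) = Add(Mul(502, Mul(Rational(1, 2), Rational(1, 23), 12)), 244) = Add(Mul(502, Rational(6, 23)), 244) = Add(Rational(3012, 23), 244) = Rational(8624, 23)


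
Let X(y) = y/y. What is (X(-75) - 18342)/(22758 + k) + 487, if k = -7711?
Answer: 7309548/15047 ≈ 485.78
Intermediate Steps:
X(y) = 1
(X(-75) - 18342)/(22758 + k) + 487 = (1 - 18342)/(22758 - 7711) + 487 = -18341/15047 + 487 = 7309548/15047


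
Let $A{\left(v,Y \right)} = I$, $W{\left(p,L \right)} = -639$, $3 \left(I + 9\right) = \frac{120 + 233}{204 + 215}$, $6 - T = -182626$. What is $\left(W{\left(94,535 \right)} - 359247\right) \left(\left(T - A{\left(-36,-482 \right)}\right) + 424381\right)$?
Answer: $- \frac{91534161120562}{419} \approx -2.1846 \cdot 10^{11}$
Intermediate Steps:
$T = 182632$ ($T = 6 - -182626 = 6 + 182626 = 182632$)
$I = - \frac{10960}{1257}$ ($I = -9 + \frac{\left(120 + 233\right) \frac{1}{204 + 215}}{3} = -9 + \frac{353 \cdot \frac{1}{419}}{3} = -9 + \frac{1}{3} \cdot \frac{353}{419} = -9 + \frac{353}{1257} = - \frac{10960}{1257} \approx -8.7192$)
$A{\left(v,Y \right)} = - \frac{10960}{1257}$
$\left(W{\left(94,535 \right)} - 359247\right) \left(\left(T - A{\left(-36,-482 \right)}\right) + 424381\right) = \left(-639 - 359247\right) \left(\left(182632 - - \frac{10960}{1257}\right) + 424381\right) = - 359886 \left(\left(182632 + \frac{10960}{1257}\right) + 424381\right) = - 359886 \left(\frac{229579384}{1257} + 424381\right) = \left(-359886\right) \frac{763026301}{1257} = - \frac{91534161120562}{419}$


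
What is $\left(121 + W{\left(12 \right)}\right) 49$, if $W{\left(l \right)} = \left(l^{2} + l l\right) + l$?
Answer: $20629$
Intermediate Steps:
$W{\left(l \right)} = l + 2 l^{2}$ ($W{\left(l \right)} = \left(l^{2} + l^{2}\right) + l = 2 l^{2} + l = l + 2 l^{2}$)
$\left(121 + W{\left(12 \right)}\right) 49 = \left(121 + 12 \left(1 + 2 \cdot 12\right)\right) 49 = \left(121 + 12 \left(1 + 24\right)\right) 49 = \left(121 + 12 \cdot 25\right) 49 = \left(121 + 300\right) 49 = 421 \cdot 49 = 20629$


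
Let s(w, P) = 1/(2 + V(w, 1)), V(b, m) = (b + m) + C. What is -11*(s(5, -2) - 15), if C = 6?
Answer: 2299/14 ≈ 164.21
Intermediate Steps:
V(b, m) = 6 + b + m (V(b, m) = (b + m) + 6 = 6 + b + m)
s(w, P) = 1/(9 + w) (s(w, P) = 1/(2 + (6 + w + 1)) = 1/(2 + (7 + w)) = 1/(9 + w))
-11*(s(5, -2) - 15) = -11*(1/(9 + 5) - 15) = -11*(1/14 - 15) = -11*(-209/14) = 2299/14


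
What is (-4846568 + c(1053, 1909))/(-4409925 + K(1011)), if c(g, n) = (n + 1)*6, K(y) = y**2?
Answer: 1208777/846951 ≈ 1.4272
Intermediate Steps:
c(g, n) = 6 + 6*n (c(g, n) = (1 + n)*6 = 6 + 6*n)
(-4846568 + c(1053, 1909))/(-4409925 + K(1011)) = (-4846568 + (6 + 6*1909))/(-4409925 + 1011**2) = (-4846568 + (6 + 11454))/(-4409925 + 1022121) = (-4846568 + 11460)/(-3387804) = -4835108*(-1/3387804) = 1208777/846951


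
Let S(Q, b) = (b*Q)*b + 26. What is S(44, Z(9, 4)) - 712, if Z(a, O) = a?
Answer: 2878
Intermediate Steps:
S(Q, b) = 26 + Q*b**2 (S(Q, b) = (Q*b)*b + 26 = Q*b**2 + 26 = 26 + Q*b**2)
S(44, Z(9, 4)) - 712 = (26 + 44*9**2) - 712 = (26 + 44*81) - 712 = (26 + 3564) - 712 = 3590 - 712 = 2878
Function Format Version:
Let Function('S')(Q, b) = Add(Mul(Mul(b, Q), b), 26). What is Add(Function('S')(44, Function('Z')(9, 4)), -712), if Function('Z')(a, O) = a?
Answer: 2878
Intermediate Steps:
Function('S')(Q, b) = Add(26, Mul(Q, Pow(b, 2))) (Function('S')(Q, b) = Add(Mul(Mul(Q, b), b), 26) = Add(Mul(Q, Pow(b, 2)), 26) = Add(26, Mul(Q, Pow(b, 2))))
Add(Function('S')(44, Function('Z')(9, 4)), -712) = Add(Add(26, Mul(44, Pow(9, 2))), -712) = Add(Add(26, Mul(44, 81)), -712) = Add(Add(26, 3564), -712) = Add(3590, -712) = 2878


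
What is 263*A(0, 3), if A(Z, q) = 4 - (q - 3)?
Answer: 1052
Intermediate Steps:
A(Z, q) = 7 - q (A(Z, q) = 4 - (-3 + q) = 4 + (3 - q) = 7 - q)
263*A(0, 3) = 263*(7 - 1*3) = 263*(7 - 3) = 263*4 = 1052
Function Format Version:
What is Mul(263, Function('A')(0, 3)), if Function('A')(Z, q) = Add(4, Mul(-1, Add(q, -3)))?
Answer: 1052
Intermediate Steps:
Function('A')(Z, q) = Add(7, Mul(-1, q)) (Function('A')(Z, q) = Add(4, Mul(-1, Add(-3, q))) = Add(4, Add(3, Mul(-1, q))) = Add(7, Mul(-1, q)))
Mul(263, Function('A')(0, 3)) = Mul(263, Add(7, Mul(-1, 3))) = Mul(263, Add(7, -3)) = Mul(263, 4) = 1052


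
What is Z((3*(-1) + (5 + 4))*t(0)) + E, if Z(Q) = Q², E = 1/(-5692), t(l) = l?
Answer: -1/5692 ≈ -0.00017569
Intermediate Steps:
E = -1/5692 ≈ -0.00017569
Z((3*(-1) + (5 + 4))*t(0)) + E = ((3*(-1) + (5 + 4))*0)² - 1/5692 = ((-3 + 9)*0)² - 1/5692 = (6*0)² - 1/5692 = 0² - 1/5692 = 0 - 1/5692 = -1/5692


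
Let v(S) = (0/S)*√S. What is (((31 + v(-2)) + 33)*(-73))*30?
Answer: -140160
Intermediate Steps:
v(S) = 0 (v(S) = 0*√S = 0)
(((31 + v(-2)) + 33)*(-73))*30 = (((31 + 0) + 33)*(-73))*30 = ((31 + 33)*(-73))*30 = (64*(-73))*30 = -4672*30 = -140160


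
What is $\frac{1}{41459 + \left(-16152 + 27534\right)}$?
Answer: $\frac{1}{52841} \approx 1.8925 \cdot 10^{-5}$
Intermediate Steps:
$\frac{1}{41459 + \left(-16152 + 27534\right)} = \frac{1}{41459 + 11382} = \frac{1}{52841}$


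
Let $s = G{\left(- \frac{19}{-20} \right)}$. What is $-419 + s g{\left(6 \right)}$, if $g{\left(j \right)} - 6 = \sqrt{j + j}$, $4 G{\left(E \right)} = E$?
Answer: $- \frac{16703}{40} + \frac{19 \sqrt{3}}{40} \approx -416.75$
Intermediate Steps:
$G{\left(E \right)} = \frac{E}{4}$
$g{\left(j \right)} = 6 + \sqrt{2} \sqrt{j}$ ($g{\left(j \right)} = 6 + \sqrt{j + j} = 6 + \sqrt{2 j} = 6 + \sqrt{2} \sqrt{j}$)
$s = \frac{19}{80}$ ($s = \frac{\left(-19\right) \frac{1}{-20}}{4} = \frac{\left(-19\right) \left(- \frac{1}{20}\right)}{4} = \frac{1}{4} \cdot \frac{19}{20} = \frac{19}{80} \approx 0.2375$)
$-419 + s g{\left(6 \right)} = -419 + \frac{19 \left(6 + \sqrt{2} \sqrt{6}\right)}{80} = -419 + \frac{19 \left(6 + 2 \sqrt{3}\right)}{80} = -419 + \left(\frac{57}{40} + \frac{19 \sqrt{3}}{40}\right) = - \frac{16703}{40} + \frac{19 \sqrt{3}}{40}$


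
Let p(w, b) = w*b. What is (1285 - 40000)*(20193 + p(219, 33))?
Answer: -1061565300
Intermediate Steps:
p(w, b) = b*w
(1285 - 40000)*(20193 + p(219, 33)) = (1285 - 40000)*(20193 + 33*219) = -38715*(20193 + 7227) = -38715*27420 = -1061565300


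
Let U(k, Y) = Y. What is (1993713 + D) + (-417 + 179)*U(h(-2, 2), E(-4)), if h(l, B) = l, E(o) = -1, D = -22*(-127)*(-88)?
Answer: 1748079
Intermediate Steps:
D = -245872 (D = 2794*(-88) = -245872)
(1993713 + D) + (-417 + 179)*U(h(-2, 2), E(-4)) = (1993713 - 245872) + (-417 + 179)*(-1) = 1747841 - 238*(-1) = 1747841 + 238 = 1748079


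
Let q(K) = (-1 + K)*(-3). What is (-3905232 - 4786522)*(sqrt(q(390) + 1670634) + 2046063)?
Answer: -17783876264502 - 8691754*sqrt(1669467) ≈ -1.7795e+13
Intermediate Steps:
q(K) = 3 - 3*K
(-3905232 - 4786522)*(sqrt(q(390) + 1670634) + 2046063) = (-3905232 - 4786522)*(sqrt((3 - 3*390) + 1670634) + 2046063) = -8691754*(sqrt((3 - 1170) + 1670634) + 2046063) = -8691754*(sqrt(-1167 + 1670634) + 2046063) = -8691754*(sqrt(1669467) + 2046063) = -8691754*(2046063 + sqrt(1669467)) = -17783876264502 - 8691754*sqrt(1669467)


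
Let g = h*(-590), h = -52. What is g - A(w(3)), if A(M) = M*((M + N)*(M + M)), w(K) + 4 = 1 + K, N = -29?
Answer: 30680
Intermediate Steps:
w(K) = -3 + K (w(K) = -4 + (1 + K) = -3 + K)
A(M) = 2*M²*(-29 + M) (A(M) = M*((M - 29)*(M + M)) = M*((-29 + M)*(2*M)) = M*(2*M*(-29 + M)) = 2*M²*(-29 + M))
g = 30680 (g = -52*(-590) = 30680)
g - A(w(3)) = 30680 - 2*(-3 + 3)²*(-29 + (-3 + 3)) = 30680 - 2*0²*(-29 + 0) = 30680 - 2*0*(-29) = 30680 - 1*0 = 30680 + 0 = 30680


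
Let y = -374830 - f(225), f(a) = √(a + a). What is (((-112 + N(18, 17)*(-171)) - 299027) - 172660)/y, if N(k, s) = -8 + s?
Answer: 17742128254/14049752845 - 710007*√2/14049752845 ≈ 1.2627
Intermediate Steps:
f(a) = √2*√a (f(a) = √(2*a) = √2*√a)
y = -374830 - 15*√2 (y = -374830 - √2*√225 = -374830 - √2*15 = -374830 - 15*√2 ≈ -3.7485e+5)
(((-112 + N(18, 17)*(-171)) - 299027) - 172660)/y = (((-112 + (-8 + 17)*(-171)) - 299027) - 172660)/(-374830 - 15*√2) = (((-112 + 9*(-171)) - 299027) - 172660)/(-374830 - 15*√2) = (((-112 - 1539) - 299027) - 172660)/(-374830 - 15*√2) = ((-1651 - 299027) - 172660)/(-374830 - 15*√2) = (-300678 - 172660)/(-374830 - 15*√2) = -473338/(-374830 - 15*√2)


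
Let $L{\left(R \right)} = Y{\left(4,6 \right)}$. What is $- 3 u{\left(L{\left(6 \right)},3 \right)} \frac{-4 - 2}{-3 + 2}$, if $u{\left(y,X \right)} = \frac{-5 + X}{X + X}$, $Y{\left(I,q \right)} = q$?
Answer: $6$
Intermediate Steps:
$L{\left(R \right)} = 6$
$u{\left(y,X \right)} = \frac{-5 + X}{2 X}$
$- 3 u{\left(L{\left(6 \right)},3 \right)} \frac{-4 - 2}{-3 + 2} = - 3 \frac{-5 + 3}{2 \cdot 3} \frac{-4 - 2}{-3 + 2} = - 3 \cdot \frac{1}{2} \cdot \frac{1}{3} \left(-2\right) \left(- \frac{6}{-1}\right) = \left(-3\right) \left(- \frac{1}{3}\right) \left(\left(-6\right) \left(-1\right)\right) = 1 \cdot 6 = 6$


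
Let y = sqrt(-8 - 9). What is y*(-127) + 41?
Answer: 41 - 127*I*sqrt(17) ≈ 41.0 - 523.63*I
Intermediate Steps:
y = I*sqrt(17) (y = sqrt(-17) = I*sqrt(17) ≈ 4.1231*I)
y*(-127) + 41 = (I*sqrt(17))*(-127) + 41 = -127*I*sqrt(17) + 41 = 41 - 127*I*sqrt(17)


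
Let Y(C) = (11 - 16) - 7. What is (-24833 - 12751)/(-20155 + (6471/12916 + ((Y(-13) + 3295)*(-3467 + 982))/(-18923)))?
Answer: 9185885445312/4820578355227 ≈ 1.9056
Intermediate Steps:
Y(C) = -12 (Y(C) = -5 - 7 = -12)
(-24833 - 12751)/(-20155 + (6471/12916 + ((Y(-13) + 3295)*(-3467 + 982))/(-18923))) = (-24833 - 12751)/(-20155 + (6471/12916 + ((-12 + 3295)*(-3467 + 982))/(-18923))) = -37584/(-20155 + (6471*(1/12916) + (3283*(-2485))*(-1/18923))) = -37584/(-20155 + (6471/12916 - 8158255*(-1/18923))) = -37584/(-20155 + (6471/12916 + 8158255/18923)) = -37584/(-20155 + 105494472313/244409468) = -37584/(-4820578355227/244409468) = -37584*(-244409468/4820578355227) = 9185885445312/4820578355227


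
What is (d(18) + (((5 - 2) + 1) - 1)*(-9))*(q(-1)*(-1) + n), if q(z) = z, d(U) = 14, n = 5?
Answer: -78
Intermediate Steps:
(d(18) + (((5 - 2) + 1) - 1)*(-9))*(q(-1)*(-1) + n) = (14 + (((5 - 2) + 1) - 1)*(-9))*(-1*(-1) + 5) = (14 + ((3 + 1) - 1)*(-9))*(1 + 5) = (14 + (4 - 1)*(-9))*6 = (14 + 3*(-9))*6 = (14 - 27)*6 = -13*6 = -78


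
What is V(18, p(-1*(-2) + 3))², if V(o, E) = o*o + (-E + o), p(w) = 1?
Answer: 116281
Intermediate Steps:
V(o, E) = o + o² - E (V(o, E) = o² + (o - E) = o + o² - E)
V(18, p(-1*(-2) + 3))² = (18 + 18² - 1*1)² = (18 + 324 - 1)² = 341² = 116281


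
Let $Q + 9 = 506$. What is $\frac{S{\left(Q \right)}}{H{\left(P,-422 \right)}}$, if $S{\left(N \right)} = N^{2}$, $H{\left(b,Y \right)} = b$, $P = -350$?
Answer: $- \frac{35287}{50} \approx -705.74$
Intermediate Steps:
$Q = 497$ ($Q = -9 + 506 = 497$)
$\frac{S{\left(Q \right)}}{H{\left(P,-422 \right)}} = \frac{497^{2}}{-350} = 247009 \left(- \frac{1}{350}\right) = - \frac{35287}{50}$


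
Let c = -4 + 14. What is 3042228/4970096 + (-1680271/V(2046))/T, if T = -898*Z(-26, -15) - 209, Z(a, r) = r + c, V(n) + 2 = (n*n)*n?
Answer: 13943244903649202837/22779118103861201748 ≈ 0.61211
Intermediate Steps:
c = 10
V(n) = -2 + n³ (V(n) = -2 + (n*n)*n = -2 + n²*n = -2 + n³)
Z(a, r) = 10 + r (Z(a, r) = r + 10 = 10 + r)
T = 4281 (T = -898*(10 - 15) - 209 = -898*(-5) - 209 = 4490 - 209 = 4281)
3042228/4970096 + (-1680271/V(2046))/T = 3042228/4970096 - 1680271/(-2 + 2046³)/4281 = 3042228*(1/4970096) - 1680271/(-2 + 8564793336)*(1/4281) = 760557/1242524 - 1680271/8564793334*(1/4281) = 760557/1242524 - 1680271*1/8564793334*(1/4281) = 760557/1242524 - 1680271/8564793334*1/4281 = 760557/1242524 - 1680271/36665880262854 = 13943244903649202837/22779118103861201748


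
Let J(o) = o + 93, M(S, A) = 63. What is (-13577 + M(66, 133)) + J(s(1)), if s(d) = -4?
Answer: -13425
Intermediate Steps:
J(o) = 93 + o
(-13577 + M(66, 133)) + J(s(1)) = (-13577 + 63) + (93 - 4) = -13514 + 89 = -13425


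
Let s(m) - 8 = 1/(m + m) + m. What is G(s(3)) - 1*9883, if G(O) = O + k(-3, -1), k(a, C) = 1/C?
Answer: -59237/6 ≈ -9872.8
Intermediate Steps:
s(m) = 8 + m + 1/(2*m) (s(m) = 8 + (1/(m + m) + m) = 8 + (1/(2*m) + m) = 8 + (m + 1/(2*m)) = 8 + m + 1/(2*m))
G(O) = -1 + O (G(O) = O + 1/(-1) = O - 1 = -1 + O)
G(s(3)) - 1*9883 = (-1 + (8 + 3 + (1/2)/3)) - 1*9883 = (-1 + (8 + 3 + (1/2)*(1/3))) - 9883 = (-1 + (8 + 3 + 1/6)) - 9883 = (-1 + 67/6) - 9883 = 61/6 - 9883 = -59237/6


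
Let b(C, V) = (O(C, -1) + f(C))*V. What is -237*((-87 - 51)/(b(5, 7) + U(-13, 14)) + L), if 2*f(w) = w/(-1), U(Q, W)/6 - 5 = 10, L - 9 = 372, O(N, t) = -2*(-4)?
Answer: -23140917/257 ≈ -90043.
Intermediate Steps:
O(N, t) = 8
L = 381 (L = 9 + 372 = 381)
U(Q, W) = 90 (U(Q, W) = 30 + 6*10 = 30 + 60 = 90)
f(w) = -w/2 (f(w) = (w/(-1))/2 = (w*(-1))/2 = (-w)/2 = -w/2)
b(C, V) = V*(8 - C/2) (b(C, V) = (8 - C/2)*V = V*(8 - C/2))
-237*((-87 - 51)/(b(5, 7) + U(-13, 14)) + L) = -237*((-87 - 51)/((1/2)*7*(16 - 1*5) + 90) + 381) = -237*(-138/((1/2)*7*(16 - 5) + 90) + 381) = -237*(-138/((1/2)*7*11 + 90) + 381) = -237*(-138/(77/2 + 90) + 381) = -237*(-138/257/2 + 381) = -237*(-138*2/257 + 381) = -237*(-276/257 + 381) = -237*97641/257 = -23140917/257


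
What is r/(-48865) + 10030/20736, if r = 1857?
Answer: 225804599/506632320 ≈ 0.44570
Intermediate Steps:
r/(-48865) + 10030/20736 = 1857/(-48865) + 10030/20736 = 1857*(-1/48865) + 10030*(1/20736) = -1857/48865 + 5015/10368 = 225804599/506632320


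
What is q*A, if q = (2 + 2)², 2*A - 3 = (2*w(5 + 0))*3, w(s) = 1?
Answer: 72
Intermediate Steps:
A = 9/2 (A = 3/2 + ((2*1)*3)/2 = 3/2 + (2*3)/2 = 3/2 + (½)*6 = 3/2 + 3 = 9/2 ≈ 4.5000)
q = 16 (q = 4² = 16)
q*A = 16*(9/2) = 72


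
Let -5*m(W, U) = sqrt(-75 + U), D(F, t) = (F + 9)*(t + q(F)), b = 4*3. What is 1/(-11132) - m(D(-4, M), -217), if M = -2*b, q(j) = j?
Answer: -1/11132 + 2*I*sqrt(73)/5 ≈ -8.9831e-5 + 3.4176*I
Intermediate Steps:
b = 12
M = -24 (M = -2*12 = -24)
D(F, t) = (9 + F)*(F + t) (D(F, t) = (F + 9)*(t + F) = (9 + F)*(F + t))
m(W, U) = -sqrt(-75 + U)/5
1/(-11132) - m(D(-4, M), -217) = 1/(-11132) - (-1)*sqrt(-75 - 217)/5 = -1/11132 - (-1)*sqrt(-292)/5 = -1/11132 - (-1)*2*I*sqrt(73)/5 = -1/11132 - (-2)*I*sqrt(73)/5 = -1/11132 + 2*I*sqrt(73)/5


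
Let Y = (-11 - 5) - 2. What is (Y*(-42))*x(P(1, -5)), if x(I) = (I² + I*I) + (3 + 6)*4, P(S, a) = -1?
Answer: 28728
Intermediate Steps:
Y = -18 (Y = -16 - 2 = -18)
x(I) = 36 + 2*I² (x(I) = (I² + I²) + 9*4 = 2*I² + 36 = 36 + 2*I²)
(Y*(-42))*x(P(1, -5)) = (-18*(-42))*(36 + 2*(-1)²) = 756*(36 + 2*1) = 756*(36 + 2) = 756*38 = 28728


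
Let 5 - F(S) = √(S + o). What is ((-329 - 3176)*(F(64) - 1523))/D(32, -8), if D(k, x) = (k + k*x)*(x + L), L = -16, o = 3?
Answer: 886765/896 + 3505*√67/5376 ≈ 995.03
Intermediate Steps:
F(S) = 5 - √(3 + S) (F(S) = 5 - √(S + 3) = 5 - √(3 + S))
D(k, x) = (-16 + x)*(k + k*x) (D(k, x) = (k + k*x)*(x - 16) = (k + k*x)*(-16 + x) = (-16 + x)*(k + k*x))
((-329 - 3176)*(F(64) - 1523))/D(32, -8) = ((-329 - 3176)*((5 - √(3 + 64)) - 1523))/((32*(-16 + (-8)² - 15*(-8)))) = (-3505*((5 - √67) - 1523))/((32*(-16 + 64 + 120))) = (-3505*(-1518 - √67))/((32*168)) = (5320590 + 3505*√67)/5376 = (5320590 + 3505*√67)*(1/5376) = 886765/896 + 3505*√67/5376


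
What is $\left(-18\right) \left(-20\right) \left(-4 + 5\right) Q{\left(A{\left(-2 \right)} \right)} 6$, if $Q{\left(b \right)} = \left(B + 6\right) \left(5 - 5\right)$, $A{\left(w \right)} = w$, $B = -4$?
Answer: $0$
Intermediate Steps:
$Q{\left(b \right)} = 0$ ($Q{\left(b \right)} = \left(-4 + 6\right) \left(5 - 5\right) = 2 \cdot 0 = 0$)
$\left(-18\right) \left(-20\right) \left(-4 + 5\right) Q{\left(A{\left(-2 \right)} \right)} 6 = \left(-18\right) \left(-20\right) \left(-4 + 5\right) 0 \cdot 6 = 360 \cdot 1 \cdot 0 \cdot 6 = 360 \cdot 0 \cdot 6 = 360 \cdot 0 = 0$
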